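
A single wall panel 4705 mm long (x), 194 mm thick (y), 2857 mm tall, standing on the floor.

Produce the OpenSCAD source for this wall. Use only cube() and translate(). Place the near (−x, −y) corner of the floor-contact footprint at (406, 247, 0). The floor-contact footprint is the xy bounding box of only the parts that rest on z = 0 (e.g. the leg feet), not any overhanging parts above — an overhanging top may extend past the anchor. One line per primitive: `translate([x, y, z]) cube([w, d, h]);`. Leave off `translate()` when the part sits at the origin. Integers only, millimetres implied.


translate([406, 247, 0]) cube([4705, 194, 2857]);


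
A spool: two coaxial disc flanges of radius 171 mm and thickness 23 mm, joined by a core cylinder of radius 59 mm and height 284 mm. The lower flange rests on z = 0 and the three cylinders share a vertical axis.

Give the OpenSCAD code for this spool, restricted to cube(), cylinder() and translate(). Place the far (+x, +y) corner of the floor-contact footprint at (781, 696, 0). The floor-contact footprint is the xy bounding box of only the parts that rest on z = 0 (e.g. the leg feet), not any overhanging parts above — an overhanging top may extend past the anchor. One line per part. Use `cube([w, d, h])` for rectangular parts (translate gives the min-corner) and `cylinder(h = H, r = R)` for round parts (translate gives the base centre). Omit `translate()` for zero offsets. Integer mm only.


translate([610, 525, 0]) cylinder(h = 23, r = 171);
translate([610, 525, 23]) cylinder(h = 284, r = 59);
translate([610, 525, 307]) cylinder(h = 23, r = 171);


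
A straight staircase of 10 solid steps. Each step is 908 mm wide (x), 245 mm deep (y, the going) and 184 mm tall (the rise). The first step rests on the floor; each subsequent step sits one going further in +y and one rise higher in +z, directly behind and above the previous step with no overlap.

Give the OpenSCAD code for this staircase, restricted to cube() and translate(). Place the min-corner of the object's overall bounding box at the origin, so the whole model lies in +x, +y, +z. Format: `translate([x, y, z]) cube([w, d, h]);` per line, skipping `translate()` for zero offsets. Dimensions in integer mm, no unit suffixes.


cube([908, 245, 184]);
translate([0, 245, 184]) cube([908, 245, 184]);
translate([0, 490, 368]) cube([908, 245, 184]);
translate([0, 735, 552]) cube([908, 245, 184]);
translate([0, 980, 736]) cube([908, 245, 184]);
translate([0, 1225, 920]) cube([908, 245, 184]);
translate([0, 1470, 1104]) cube([908, 245, 184]);
translate([0, 1715, 1288]) cube([908, 245, 184]);
translate([0, 1960, 1472]) cube([908, 245, 184]);
translate([0, 2205, 1656]) cube([908, 245, 184]);


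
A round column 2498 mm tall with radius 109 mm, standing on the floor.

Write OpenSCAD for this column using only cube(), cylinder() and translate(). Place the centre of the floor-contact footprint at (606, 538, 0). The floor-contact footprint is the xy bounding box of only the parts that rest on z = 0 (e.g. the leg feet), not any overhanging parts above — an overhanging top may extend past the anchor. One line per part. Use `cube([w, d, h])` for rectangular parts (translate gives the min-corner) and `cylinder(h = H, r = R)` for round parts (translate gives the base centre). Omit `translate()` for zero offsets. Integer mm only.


translate([606, 538, 0]) cylinder(h = 2498, r = 109);


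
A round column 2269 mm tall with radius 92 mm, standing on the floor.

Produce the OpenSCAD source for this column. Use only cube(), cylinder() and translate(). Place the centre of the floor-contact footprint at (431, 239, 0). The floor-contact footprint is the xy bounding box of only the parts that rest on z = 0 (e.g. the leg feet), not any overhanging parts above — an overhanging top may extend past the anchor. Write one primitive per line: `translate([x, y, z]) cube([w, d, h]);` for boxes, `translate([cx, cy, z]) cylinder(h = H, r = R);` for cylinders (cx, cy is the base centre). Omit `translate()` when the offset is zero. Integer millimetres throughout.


translate([431, 239, 0]) cylinder(h = 2269, r = 92);


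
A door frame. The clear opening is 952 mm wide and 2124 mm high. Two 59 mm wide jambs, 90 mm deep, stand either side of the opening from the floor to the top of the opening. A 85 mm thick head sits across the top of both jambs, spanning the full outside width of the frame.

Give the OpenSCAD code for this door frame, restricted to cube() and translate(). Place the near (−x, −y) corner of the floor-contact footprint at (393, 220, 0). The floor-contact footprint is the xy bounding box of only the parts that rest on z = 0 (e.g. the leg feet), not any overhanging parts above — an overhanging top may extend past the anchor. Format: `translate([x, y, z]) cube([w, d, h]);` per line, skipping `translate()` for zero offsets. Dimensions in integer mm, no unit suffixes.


translate([393, 220, 0]) cube([59, 90, 2124]);
translate([1404, 220, 0]) cube([59, 90, 2124]);
translate([393, 220, 2124]) cube([1070, 90, 85]);


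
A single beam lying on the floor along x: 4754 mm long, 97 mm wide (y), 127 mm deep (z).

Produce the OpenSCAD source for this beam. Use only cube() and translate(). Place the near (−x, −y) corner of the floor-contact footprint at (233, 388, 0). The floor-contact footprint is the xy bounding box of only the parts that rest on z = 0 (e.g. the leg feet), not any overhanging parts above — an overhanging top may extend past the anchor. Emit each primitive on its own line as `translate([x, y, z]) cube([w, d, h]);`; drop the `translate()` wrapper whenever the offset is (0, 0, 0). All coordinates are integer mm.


translate([233, 388, 0]) cube([4754, 97, 127]);


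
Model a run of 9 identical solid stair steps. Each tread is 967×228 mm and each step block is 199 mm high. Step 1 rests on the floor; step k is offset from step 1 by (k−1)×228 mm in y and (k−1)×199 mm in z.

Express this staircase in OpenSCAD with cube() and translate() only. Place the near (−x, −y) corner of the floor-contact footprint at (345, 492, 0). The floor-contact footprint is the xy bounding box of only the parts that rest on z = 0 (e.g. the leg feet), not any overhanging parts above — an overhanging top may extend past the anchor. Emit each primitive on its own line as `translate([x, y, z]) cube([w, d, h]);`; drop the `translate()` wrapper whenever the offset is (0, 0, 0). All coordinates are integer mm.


translate([345, 492, 0]) cube([967, 228, 199]);
translate([345, 720, 199]) cube([967, 228, 199]);
translate([345, 948, 398]) cube([967, 228, 199]);
translate([345, 1176, 597]) cube([967, 228, 199]);
translate([345, 1404, 796]) cube([967, 228, 199]);
translate([345, 1632, 995]) cube([967, 228, 199]);
translate([345, 1860, 1194]) cube([967, 228, 199]);
translate([345, 2088, 1393]) cube([967, 228, 199]);
translate([345, 2316, 1592]) cube([967, 228, 199]);


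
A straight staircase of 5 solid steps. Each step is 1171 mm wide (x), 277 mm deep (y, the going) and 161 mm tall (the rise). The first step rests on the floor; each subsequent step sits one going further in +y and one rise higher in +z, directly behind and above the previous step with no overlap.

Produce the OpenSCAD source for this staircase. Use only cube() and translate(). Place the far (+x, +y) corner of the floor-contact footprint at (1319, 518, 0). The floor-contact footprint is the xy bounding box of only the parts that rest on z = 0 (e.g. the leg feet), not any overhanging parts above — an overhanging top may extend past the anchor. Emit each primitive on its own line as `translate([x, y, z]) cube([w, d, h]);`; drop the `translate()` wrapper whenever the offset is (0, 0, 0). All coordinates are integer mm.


translate([148, 241, 0]) cube([1171, 277, 161]);
translate([148, 518, 161]) cube([1171, 277, 161]);
translate([148, 795, 322]) cube([1171, 277, 161]);
translate([148, 1072, 483]) cube([1171, 277, 161]);
translate([148, 1349, 644]) cube([1171, 277, 161]);


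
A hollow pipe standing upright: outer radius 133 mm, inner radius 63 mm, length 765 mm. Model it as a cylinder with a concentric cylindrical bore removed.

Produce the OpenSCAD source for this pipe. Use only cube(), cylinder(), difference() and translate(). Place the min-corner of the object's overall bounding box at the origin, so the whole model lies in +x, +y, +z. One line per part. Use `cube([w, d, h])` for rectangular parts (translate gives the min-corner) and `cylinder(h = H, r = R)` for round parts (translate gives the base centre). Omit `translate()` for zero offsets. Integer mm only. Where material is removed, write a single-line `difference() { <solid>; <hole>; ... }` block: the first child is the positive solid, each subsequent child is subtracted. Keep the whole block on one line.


difference() { translate([133, 133, 0]) cylinder(h = 765, r = 133); translate([133, 133, 0]) cylinder(h = 765, r = 63); }


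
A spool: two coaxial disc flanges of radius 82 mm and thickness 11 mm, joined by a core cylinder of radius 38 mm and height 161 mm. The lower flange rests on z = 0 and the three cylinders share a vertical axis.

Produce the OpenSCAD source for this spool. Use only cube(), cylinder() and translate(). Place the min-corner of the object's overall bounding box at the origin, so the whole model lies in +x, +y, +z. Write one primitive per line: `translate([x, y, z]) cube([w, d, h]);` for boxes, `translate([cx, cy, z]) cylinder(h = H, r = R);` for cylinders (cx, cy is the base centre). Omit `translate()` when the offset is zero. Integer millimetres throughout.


translate([82, 82, 0]) cylinder(h = 11, r = 82);
translate([82, 82, 11]) cylinder(h = 161, r = 38);
translate([82, 82, 172]) cylinder(h = 11, r = 82);


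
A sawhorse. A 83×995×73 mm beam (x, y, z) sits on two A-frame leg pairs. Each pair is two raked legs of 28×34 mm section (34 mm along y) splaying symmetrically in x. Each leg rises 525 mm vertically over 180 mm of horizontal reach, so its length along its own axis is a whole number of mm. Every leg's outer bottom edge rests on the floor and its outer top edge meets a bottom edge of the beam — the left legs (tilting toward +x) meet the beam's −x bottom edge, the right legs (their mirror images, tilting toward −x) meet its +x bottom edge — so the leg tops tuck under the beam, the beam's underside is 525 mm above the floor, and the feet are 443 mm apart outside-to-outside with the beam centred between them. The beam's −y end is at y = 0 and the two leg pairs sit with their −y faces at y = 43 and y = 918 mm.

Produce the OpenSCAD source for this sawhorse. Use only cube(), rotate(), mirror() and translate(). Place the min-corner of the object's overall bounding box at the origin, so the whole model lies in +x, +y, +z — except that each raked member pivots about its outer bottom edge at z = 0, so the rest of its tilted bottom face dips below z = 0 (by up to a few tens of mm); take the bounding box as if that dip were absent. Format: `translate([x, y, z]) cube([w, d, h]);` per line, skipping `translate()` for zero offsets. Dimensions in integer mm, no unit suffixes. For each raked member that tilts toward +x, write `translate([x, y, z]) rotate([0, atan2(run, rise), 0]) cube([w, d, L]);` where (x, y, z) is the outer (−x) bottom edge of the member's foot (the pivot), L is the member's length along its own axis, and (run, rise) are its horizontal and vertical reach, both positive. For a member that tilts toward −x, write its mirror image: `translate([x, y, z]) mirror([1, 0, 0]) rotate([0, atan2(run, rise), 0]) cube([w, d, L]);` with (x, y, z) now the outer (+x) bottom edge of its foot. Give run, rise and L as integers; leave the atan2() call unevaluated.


translate([180, 0, 525]) cube([83, 995, 73]);
translate([0, 43, 0]) rotate([0, atan2(180, 525), 0]) cube([28, 34, 555]);
translate([443, 43, 0]) mirror([1, 0, 0]) rotate([0, atan2(180, 525), 0]) cube([28, 34, 555]);
translate([0, 918, 0]) rotate([0, atan2(180, 525), 0]) cube([28, 34, 555]);
translate([443, 918, 0]) mirror([1, 0, 0]) rotate([0, atan2(180, 525), 0]) cube([28, 34, 555]);


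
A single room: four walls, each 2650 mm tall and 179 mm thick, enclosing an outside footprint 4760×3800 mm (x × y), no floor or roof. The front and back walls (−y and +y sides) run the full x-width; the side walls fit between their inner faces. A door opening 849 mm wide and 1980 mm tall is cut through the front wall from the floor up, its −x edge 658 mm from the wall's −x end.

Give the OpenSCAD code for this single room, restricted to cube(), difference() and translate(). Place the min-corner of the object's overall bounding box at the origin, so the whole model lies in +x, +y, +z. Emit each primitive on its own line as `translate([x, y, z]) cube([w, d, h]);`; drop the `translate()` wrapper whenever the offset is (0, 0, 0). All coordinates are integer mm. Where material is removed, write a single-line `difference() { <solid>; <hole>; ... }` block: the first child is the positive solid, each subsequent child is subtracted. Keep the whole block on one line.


difference() { cube([4760, 179, 2650]); translate([658, 0, 0]) cube([849, 179, 1980]); }
translate([0, 3621, 0]) cube([4760, 179, 2650]);
translate([0, 179, 0]) cube([179, 3442, 2650]);
translate([4581, 179, 0]) cube([179, 3442, 2650]);


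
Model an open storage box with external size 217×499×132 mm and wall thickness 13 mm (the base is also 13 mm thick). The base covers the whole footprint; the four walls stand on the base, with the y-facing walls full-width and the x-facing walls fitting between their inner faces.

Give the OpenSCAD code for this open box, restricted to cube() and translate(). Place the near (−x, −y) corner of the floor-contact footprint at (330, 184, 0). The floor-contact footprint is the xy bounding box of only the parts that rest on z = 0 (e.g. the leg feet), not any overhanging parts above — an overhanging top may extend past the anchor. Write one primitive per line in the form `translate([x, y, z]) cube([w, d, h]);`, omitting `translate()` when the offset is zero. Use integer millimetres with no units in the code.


translate([330, 184, 0]) cube([217, 499, 13]);
translate([330, 184, 13]) cube([217, 13, 119]);
translate([330, 670, 13]) cube([217, 13, 119]);
translate([330, 197, 13]) cube([13, 473, 119]);
translate([534, 197, 13]) cube([13, 473, 119]);


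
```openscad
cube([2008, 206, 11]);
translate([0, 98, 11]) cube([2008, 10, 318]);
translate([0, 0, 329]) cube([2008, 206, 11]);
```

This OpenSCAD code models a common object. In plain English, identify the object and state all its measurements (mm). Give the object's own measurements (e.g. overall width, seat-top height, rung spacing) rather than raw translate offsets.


An I-beam lying along x, 2008 mm long. Overall section height 340 mm. Two flanges 206 mm wide (y) and 11 mm thick, one on the floor and one at the top; a web 10 mm thick runs between them, centred on the flange width.


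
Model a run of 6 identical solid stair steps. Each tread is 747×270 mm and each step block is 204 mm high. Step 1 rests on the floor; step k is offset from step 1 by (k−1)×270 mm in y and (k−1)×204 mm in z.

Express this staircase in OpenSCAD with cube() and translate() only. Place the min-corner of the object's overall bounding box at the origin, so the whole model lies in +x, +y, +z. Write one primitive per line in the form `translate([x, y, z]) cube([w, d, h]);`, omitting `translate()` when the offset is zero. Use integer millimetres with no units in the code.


cube([747, 270, 204]);
translate([0, 270, 204]) cube([747, 270, 204]);
translate([0, 540, 408]) cube([747, 270, 204]);
translate([0, 810, 612]) cube([747, 270, 204]);
translate([0, 1080, 816]) cube([747, 270, 204]);
translate([0, 1350, 1020]) cube([747, 270, 204]);


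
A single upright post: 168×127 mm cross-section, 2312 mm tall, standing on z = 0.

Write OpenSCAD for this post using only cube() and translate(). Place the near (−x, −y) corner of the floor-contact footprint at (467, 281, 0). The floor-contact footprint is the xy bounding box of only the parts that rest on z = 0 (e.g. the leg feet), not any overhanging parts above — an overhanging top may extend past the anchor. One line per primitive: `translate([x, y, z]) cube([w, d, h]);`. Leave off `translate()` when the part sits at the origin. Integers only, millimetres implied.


translate([467, 281, 0]) cube([168, 127, 2312]);


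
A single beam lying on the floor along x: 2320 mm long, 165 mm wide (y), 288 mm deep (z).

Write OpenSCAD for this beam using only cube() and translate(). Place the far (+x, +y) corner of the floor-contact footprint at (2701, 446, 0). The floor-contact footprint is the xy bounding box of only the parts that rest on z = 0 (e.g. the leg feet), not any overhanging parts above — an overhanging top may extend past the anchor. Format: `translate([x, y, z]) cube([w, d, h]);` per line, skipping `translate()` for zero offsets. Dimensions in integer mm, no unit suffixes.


translate([381, 281, 0]) cube([2320, 165, 288]);


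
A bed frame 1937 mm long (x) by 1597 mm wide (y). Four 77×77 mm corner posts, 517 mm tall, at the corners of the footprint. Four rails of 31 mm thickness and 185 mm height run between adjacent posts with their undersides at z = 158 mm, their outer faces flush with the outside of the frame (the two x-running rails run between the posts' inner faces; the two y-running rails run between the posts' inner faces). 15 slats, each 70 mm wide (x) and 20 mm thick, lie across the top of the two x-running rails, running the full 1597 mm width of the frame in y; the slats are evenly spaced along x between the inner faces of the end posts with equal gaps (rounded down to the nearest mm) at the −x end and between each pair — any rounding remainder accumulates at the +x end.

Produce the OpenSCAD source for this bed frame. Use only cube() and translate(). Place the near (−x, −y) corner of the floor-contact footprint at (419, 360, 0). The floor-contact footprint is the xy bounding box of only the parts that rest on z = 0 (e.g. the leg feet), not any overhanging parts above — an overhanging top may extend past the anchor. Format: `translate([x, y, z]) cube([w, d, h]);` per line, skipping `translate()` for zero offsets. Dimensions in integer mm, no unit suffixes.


translate([419, 360, 0]) cube([77, 77, 517]);
translate([419, 1880, 0]) cube([77, 77, 517]);
translate([2279, 360, 0]) cube([77, 77, 517]);
translate([2279, 1880, 0]) cube([77, 77, 517]);
translate([496, 360, 158]) cube([1783, 31, 185]);
translate([496, 1926, 158]) cube([1783, 31, 185]);
translate([419, 437, 158]) cube([31, 1443, 185]);
translate([2325, 437, 158]) cube([31, 1443, 185]);
translate([541, 360, 343]) cube([70, 1597, 20]);
translate([656, 360, 343]) cube([70, 1597, 20]);
translate([771, 360, 343]) cube([70, 1597, 20]);
translate([886, 360, 343]) cube([70, 1597, 20]);
translate([1001, 360, 343]) cube([70, 1597, 20]);
translate([1116, 360, 343]) cube([70, 1597, 20]);
translate([1231, 360, 343]) cube([70, 1597, 20]);
translate([1346, 360, 343]) cube([70, 1597, 20]);
translate([1461, 360, 343]) cube([70, 1597, 20]);
translate([1576, 360, 343]) cube([70, 1597, 20]);
translate([1691, 360, 343]) cube([70, 1597, 20]);
translate([1806, 360, 343]) cube([70, 1597, 20]);
translate([1921, 360, 343]) cube([70, 1597, 20]);
translate([2036, 360, 343]) cube([70, 1597, 20]);
translate([2151, 360, 343]) cube([70, 1597, 20]);


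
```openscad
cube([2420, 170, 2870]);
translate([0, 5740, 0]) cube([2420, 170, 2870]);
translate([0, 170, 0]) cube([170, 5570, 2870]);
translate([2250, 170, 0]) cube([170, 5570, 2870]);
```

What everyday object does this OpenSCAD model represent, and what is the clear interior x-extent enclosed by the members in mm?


A house (or room) frame. The interior width is 2080 mm.

Four 2870 mm walls enclosing a rectangle with no floor or roof — a room or house frame. Outside width is 2420 mm and wall thickness is 170 mm, so the interior width is 2420 − 2 × 170 = 2080 mm.


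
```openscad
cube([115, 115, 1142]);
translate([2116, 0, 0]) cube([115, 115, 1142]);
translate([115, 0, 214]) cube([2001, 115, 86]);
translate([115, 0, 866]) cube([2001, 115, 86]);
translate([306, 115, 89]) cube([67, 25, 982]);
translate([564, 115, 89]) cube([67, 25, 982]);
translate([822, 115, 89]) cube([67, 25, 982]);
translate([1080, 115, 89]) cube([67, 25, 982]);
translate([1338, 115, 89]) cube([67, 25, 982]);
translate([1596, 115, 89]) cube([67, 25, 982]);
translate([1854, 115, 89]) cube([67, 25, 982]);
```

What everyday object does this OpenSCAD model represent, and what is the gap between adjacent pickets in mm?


A fence section. The picket gap is 191 mm.

Two posts, two rails, 7 pickets — a fence section. Span 2001 mm holds 7 pickets of 67 mm with 8 equal gaps: ⌊(2001 − 7·67) / 8⌋ = 191 mm.


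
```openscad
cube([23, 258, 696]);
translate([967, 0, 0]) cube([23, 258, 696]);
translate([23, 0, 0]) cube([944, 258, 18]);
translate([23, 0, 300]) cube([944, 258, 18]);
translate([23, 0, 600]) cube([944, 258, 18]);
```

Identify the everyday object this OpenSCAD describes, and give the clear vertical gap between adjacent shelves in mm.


A bookshelf. The clear shelf gap is 282 mm.

Two tall side panels with 3 horizontal boards between them — a bookshelf. The first two shelf undersides are at z = 0 and z = 300; with shelf thickness 18, the clear gap is 300 − 0 − 18 = 282 mm.


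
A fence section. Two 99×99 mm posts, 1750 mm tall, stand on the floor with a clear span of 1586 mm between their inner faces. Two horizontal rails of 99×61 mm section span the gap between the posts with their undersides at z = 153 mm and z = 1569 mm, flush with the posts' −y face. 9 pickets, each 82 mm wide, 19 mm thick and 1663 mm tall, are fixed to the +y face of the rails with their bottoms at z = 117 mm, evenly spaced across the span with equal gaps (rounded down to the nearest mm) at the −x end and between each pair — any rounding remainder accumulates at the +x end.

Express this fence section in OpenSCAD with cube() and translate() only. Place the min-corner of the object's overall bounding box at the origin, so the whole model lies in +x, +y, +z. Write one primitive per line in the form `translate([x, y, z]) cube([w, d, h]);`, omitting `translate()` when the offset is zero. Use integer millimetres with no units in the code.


cube([99, 99, 1750]);
translate([1685, 0, 0]) cube([99, 99, 1750]);
translate([99, 0, 153]) cube([1586, 99, 61]);
translate([99, 0, 1569]) cube([1586, 99, 61]);
translate([183, 99, 117]) cube([82, 19, 1663]);
translate([349, 99, 117]) cube([82, 19, 1663]);
translate([515, 99, 117]) cube([82, 19, 1663]);
translate([681, 99, 117]) cube([82, 19, 1663]);
translate([847, 99, 117]) cube([82, 19, 1663]);
translate([1013, 99, 117]) cube([82, 19, 1663]);
translate([1179, 99, 117]) cube([82, 19, 1663]);
translate([1345, 99, 117]) cube([82, 19, 1663]);
translate([1511, 99, 117]) cube([82, 19, 1663]);


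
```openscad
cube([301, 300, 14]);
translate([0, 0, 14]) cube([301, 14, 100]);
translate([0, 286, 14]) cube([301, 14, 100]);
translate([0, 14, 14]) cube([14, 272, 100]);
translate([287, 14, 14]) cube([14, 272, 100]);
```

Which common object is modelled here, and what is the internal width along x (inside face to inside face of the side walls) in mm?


An open box. The internal width is 273 mm.

A 301×300 base slab with four walls standing on it — an open box. The base is 301 mm wide and the walls are 14 mm thick, so the internal width is 301 − 2 × 14 = 273 mm.


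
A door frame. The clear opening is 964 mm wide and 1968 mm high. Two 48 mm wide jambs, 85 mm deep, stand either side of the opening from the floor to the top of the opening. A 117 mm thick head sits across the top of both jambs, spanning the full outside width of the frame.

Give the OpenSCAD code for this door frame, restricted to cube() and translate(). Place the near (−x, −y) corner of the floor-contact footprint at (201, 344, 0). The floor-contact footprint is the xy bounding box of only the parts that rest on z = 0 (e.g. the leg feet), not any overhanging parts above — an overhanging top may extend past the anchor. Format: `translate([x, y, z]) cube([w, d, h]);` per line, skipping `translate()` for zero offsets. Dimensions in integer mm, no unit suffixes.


translate([201, 344, 0]) cube([48, 85, 1968]);
translate([1213, 344, 0]) cube([48, 85, 1968]);
translate([201, 344, 1968]) cube([1060, 85, 117]);


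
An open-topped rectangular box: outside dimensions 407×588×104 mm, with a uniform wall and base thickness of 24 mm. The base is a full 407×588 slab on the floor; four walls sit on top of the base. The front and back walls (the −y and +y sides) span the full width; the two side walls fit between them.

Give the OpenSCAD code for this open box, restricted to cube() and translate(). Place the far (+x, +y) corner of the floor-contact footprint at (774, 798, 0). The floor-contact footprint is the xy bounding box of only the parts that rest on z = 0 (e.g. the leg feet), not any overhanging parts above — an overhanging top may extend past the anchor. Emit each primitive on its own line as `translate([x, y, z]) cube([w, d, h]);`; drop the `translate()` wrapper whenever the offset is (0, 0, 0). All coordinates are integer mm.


translate([367, 210, 0]) cube([407, 588, 24]);
translate([367, 210, 24]) cube([407, 24, 80]);
translate([367, 774, 24]) cube([407, 24, 80]);
translate([367, 234, 24]) cube([24, 540, 80]);
translate([750, 234, 24]) cube([24, 540, 80]);


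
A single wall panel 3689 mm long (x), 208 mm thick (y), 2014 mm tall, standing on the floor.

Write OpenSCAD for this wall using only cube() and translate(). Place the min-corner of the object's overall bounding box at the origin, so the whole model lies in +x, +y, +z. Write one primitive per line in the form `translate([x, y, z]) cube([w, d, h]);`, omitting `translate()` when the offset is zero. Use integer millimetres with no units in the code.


cube([3689, 208, 2014]);


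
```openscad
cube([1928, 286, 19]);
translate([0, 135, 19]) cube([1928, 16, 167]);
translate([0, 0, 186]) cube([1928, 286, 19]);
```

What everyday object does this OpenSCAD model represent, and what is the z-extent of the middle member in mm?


An I-beam. The web height is 167 mm.

Two wide flanges with a thin centred web — an I-beam. Overall 205 mm minus two 19 mm flanges gives a web of 205 − 2·19 = 167 mm.


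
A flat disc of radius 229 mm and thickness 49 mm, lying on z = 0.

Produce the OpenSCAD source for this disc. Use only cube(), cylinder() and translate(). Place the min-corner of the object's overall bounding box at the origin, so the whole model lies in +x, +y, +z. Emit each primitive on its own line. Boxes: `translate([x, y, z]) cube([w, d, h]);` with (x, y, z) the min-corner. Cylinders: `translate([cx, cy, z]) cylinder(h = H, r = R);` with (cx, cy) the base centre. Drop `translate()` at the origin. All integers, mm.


translate([229, 229, 0]) cylinder(h = 49, r = 229);


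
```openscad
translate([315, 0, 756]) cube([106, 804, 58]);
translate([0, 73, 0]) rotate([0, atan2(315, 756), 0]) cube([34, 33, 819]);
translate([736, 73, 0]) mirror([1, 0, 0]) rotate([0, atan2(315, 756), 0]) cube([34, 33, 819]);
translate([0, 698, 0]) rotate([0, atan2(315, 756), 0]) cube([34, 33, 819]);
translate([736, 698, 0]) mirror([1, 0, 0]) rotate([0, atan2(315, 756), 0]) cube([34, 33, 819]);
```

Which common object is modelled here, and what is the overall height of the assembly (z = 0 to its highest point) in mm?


A sawhorse. The overall height is 814 mm.

A beam across two mirrored pairs of raked legs — a sawhorse. The beam's underside is at z = 756 (matching the legs' vertical rise in atan2(315, 756)) and the beam is 58 mm tall, so its top is at 756 + 58 = 814 mm. The raked legs top out at the beam's underside, so that is the highest point.


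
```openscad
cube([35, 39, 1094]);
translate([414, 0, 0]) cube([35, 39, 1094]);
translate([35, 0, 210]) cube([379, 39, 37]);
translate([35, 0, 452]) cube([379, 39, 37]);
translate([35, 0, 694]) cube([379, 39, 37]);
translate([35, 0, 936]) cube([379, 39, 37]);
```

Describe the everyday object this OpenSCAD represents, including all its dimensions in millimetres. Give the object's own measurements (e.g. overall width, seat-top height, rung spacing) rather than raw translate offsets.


A straight ladder. Two 35×39 mm vertical rails, 1094 mm tall, stand 449 mm apart (outside-to-outside) with their front faces coplanar on the −y side. 4 rungs, each 39 mm deep and 37 mm tall, span between the inner faces of the rails, front faces flush with the rails. The lowest rung's underside is at z = 210 mm and rungs are spaced 242 mm apart (underside to underside).


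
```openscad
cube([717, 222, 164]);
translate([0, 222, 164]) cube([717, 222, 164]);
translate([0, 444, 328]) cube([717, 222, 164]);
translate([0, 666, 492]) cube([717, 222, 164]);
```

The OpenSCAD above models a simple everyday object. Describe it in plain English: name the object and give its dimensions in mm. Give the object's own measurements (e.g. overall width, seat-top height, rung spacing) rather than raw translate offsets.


A straight staircase of 4 solid steps. Each step is 717 mm wide (x), 222 mm deep (y, the going) and 164 mm tall (the rise). The first step rests on the floor; each subsequent step sits one going further in +y and one rise higher in +z, directly behind and above the previous step with no overlap.


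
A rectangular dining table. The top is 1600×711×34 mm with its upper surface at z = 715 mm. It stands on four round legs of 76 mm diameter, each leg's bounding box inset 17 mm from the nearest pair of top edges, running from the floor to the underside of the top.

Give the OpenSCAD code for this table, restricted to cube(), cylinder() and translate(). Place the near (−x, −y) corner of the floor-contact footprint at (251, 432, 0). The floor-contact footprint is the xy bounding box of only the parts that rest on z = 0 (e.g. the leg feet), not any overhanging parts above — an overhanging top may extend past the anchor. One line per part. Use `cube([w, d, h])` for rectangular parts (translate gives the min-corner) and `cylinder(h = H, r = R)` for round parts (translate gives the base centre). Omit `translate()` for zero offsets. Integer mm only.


translate([234, 415, 681]) cube([1600, 711, 34]);
translate([289, 470, 0]) cylinder(h = 681, r = 38);
translate([1779, 470, 0]) cylinder(h = 681, r = 38);
translate([289, 1071, 0]) cylinder(h = 681, r = 38);
translate([1779, 1071, 0]) cylinder(h = 681, r = 38);


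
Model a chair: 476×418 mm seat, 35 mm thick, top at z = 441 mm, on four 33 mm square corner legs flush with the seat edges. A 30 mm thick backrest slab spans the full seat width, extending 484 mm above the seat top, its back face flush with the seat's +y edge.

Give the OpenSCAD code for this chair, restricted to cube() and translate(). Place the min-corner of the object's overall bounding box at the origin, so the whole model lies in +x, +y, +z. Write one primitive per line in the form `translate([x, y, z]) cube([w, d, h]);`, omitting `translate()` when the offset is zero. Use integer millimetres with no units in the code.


translate([0, 0, 406]) cube([476, 418, 35]);
cube([33, 33, 406]);
translate([443, 0, 0]) cube([33, 33, 406]);
translate([0, 385, 0]) cube([33, 33, 406]);
translate([443, 385, 0]) cube([33, 33, 406]);
translate([0, 388, 441]) cube([476, 30, 484]);


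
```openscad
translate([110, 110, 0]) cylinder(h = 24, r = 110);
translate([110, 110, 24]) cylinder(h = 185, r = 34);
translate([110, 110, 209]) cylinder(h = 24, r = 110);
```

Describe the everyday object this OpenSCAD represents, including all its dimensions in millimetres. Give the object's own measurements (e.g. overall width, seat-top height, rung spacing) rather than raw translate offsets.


A spool: two coaxial disc flanges of radius 110 mm and thickness 24 mm, joined by a core cylinder of radius 34 mm and height 185 mm. The lower flange rests on z = 0 and the three cylinders share a vertical axis.


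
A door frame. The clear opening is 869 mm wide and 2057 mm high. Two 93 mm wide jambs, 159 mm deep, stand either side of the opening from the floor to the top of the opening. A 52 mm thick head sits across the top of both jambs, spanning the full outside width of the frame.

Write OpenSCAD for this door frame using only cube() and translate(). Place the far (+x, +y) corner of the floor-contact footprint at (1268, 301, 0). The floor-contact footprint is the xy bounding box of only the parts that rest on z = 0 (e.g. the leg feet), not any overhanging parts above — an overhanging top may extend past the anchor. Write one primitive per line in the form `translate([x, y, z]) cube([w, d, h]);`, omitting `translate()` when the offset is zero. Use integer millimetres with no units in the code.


translate([213, 142, 0]) cube([93, 159, 2057]);
translate([1175, 142, 0]) cube([93, 159, 2057]);
translate([213, 142, 2057]) cube([1055, 159, 52]);


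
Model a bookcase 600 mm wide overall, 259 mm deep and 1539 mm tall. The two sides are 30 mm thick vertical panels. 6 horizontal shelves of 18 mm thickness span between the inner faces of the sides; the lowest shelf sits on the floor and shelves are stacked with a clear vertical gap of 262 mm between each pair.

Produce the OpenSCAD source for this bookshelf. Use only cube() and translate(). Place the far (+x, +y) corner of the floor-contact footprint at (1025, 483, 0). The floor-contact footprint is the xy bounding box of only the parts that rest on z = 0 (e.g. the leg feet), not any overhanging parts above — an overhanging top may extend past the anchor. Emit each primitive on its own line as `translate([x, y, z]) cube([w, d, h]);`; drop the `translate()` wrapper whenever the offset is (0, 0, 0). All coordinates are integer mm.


translate([425, 224, 0]) cube([30, 259, 1539]);
translate([995, 224, 0]) cube([30, 259, 1539]);
translate([455, 224, 0]) cube([540, 259, 18]);
translate([455, 224, 280]) cube([540, 259, 18]);
translate([455, 224, 560]) cube([540, 259, 18]);
translate([455, 224, 840]) cube([540, 259, 18]);
translate([455, 224, 1120]) cube([540, 259, 18]);
translate([455, 224, 1400]) cube([540, 259, 18]);


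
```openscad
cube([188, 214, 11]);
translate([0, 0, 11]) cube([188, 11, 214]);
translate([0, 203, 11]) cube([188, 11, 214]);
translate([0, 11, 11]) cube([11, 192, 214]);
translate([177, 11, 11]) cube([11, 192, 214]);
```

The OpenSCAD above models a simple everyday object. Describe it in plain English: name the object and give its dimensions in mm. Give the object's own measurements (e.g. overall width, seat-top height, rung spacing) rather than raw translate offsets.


An open-topped rectangular box: outside dimensions 188×214×225 mm, with a uniform wall and base thickness of 11 mm. The base is a full 188×214 slab on the floor; four walls sit on top of the base. The front and back walls (the −y and +y sides) span the full width; the two side walls fit between them.


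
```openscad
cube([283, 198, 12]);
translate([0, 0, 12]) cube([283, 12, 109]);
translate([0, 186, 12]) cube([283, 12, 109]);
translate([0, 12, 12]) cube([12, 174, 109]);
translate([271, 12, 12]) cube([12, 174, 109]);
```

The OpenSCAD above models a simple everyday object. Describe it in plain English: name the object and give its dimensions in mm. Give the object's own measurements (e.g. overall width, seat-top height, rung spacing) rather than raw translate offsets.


An open-topped rectangular box: outside dimensions 283×198×121 mm, with a uniform wall and base thickness of 12 mm. The base is a full 283×198 slab on the floor; four walls sit on top of the base. The front and back walls (the −y and +y sides) span the full width; the two side walls fit between them.


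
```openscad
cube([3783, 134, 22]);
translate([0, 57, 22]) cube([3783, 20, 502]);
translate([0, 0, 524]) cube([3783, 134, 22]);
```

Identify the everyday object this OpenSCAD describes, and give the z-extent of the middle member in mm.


An I-beam. The web height is 502 mm.

Two wide flanges with a thin centred web — an I-beam. Overall 546 mm minus two 22 mm flanges gives a web of 546 − 2·22 = 502 mm.


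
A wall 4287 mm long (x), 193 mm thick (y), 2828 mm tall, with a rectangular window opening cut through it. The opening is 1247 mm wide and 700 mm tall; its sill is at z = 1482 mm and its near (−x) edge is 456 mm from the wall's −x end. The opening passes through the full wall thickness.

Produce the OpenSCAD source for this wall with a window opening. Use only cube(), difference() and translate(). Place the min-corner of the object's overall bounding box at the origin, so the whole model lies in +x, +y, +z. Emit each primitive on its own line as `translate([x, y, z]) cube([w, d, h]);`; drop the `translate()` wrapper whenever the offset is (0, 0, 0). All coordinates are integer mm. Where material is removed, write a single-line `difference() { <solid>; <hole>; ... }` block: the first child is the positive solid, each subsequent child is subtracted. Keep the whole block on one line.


difference() { cube([4287, 193, 2828]); translate([456, 0, 1482]) cube([1247, 193, 700]); }


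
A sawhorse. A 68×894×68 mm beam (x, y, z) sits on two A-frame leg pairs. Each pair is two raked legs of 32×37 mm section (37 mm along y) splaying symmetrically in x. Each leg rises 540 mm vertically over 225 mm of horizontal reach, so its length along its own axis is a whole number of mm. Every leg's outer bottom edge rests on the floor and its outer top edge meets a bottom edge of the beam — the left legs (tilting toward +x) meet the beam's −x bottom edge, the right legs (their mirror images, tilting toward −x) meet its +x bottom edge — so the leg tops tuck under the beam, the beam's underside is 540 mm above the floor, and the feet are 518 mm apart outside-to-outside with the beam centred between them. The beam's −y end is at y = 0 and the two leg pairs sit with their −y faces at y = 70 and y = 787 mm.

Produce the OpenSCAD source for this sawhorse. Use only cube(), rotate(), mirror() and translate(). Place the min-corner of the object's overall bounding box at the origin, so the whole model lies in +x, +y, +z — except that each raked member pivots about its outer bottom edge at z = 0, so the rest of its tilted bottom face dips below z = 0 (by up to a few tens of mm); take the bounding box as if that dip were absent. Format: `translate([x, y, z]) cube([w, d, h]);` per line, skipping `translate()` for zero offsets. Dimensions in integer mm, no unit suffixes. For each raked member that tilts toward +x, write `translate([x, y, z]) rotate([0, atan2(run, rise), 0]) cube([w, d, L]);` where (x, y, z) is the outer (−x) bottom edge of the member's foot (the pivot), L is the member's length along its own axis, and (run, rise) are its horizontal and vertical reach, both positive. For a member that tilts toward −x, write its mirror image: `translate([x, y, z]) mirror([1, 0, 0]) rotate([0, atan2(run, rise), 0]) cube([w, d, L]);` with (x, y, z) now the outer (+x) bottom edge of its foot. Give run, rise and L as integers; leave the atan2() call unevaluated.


translate([225, 0, 540]) cube([68, 894, 68]);
translate([0, 70, 0]) rotate([0, atan2(225, 540), 0]) cube([32, 37, 585]);
translate([518, 70, 0]) mirror([1, 0, 0]) rotate([0, atan2(225, 540), 0]) cube([32, 37, 585]);
translate([0, 787, 0]) rotate([0, atan2(225, 540), 0]) cube([32, 37, 585]);
translate([518, 787, 0]) mirror([1, 0, 0]) rotate([0, atan2(225, 540), 0]) cube([32, 37, 585]);


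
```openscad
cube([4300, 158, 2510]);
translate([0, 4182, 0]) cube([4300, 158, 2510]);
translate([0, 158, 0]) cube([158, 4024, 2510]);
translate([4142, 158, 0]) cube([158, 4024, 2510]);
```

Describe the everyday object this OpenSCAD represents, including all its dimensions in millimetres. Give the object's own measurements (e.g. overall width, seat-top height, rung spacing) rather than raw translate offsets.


The wall frame of a small rectangular building: four walls, each 2510 mm tall and 158 mm thick, enclosing a footprint 4300 mm (x) by 4340 mm (y) outside-to-outside, with no floor or roof. The front and back walls (the −y and +y sides) span the full width; the two side walls fit between them.
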